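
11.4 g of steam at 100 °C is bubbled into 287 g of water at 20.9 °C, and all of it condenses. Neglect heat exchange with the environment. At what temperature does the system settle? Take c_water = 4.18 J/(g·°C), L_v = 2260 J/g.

Energy balance with sensible and latent terms:
latent heat released on condensation: 11.4×2260 = 25764
  condensed water 100 °C→T: 47.65(T − 100)
  water warms: 287×4.18×(T − 20.9) = 1199.7(T − 20.9)
1247.3 T = 25764 + 4765.2 + 25073 = 55602
T ≈ 44.58 °C, under the boiling point, so the assumption holds.

T_f ≈ 44.6 °C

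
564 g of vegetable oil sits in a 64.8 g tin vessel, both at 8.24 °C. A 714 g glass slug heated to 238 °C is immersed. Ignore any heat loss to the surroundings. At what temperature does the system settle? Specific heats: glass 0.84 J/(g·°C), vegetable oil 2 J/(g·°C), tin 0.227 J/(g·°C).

T_f ≈ 87.3 °C

Net heat exchanged in the isolated system is zero:
714·0.84·(T − 238) + 564·2·(T − 8.24) + 64.8·0.227·(T − 8.24) = 0
599.76(T − 238) + 1128(T − 8.24) + 14.71(T − 8.24) = 0
1742.5 T = 152159
T = 152159 / 1742.5 = 87.3 °C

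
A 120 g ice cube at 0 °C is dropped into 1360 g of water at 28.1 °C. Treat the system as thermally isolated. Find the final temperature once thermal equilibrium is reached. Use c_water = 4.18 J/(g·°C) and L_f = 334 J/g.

Net heat exchanged in the isolated system is zero:
melt ice: 120·334 = 40080
  warm the meltwater: 501.6 T
  water: 5684.8(T − 28.1)
6186.4 T = 159743 − 40080 = 119663
T ≈ 19.34 °C (positive, so assuming full melt was valid).

T_f ≈ 19.3 °C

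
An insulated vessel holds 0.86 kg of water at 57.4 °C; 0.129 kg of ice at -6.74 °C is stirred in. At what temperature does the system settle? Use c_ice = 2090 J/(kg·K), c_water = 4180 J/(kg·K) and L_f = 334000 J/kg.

T_f ≈ 39.1 °C

Net heat exchanged in the isolated system is zero:
warm ice to 0 °C: 0.129·2090·(0 − (-6.74)) = 1817.2; melt ice: 0.129·334000 = 43086; meltwater 0→T: 0.129·4180·T = 539.22 T; water cools: 0.86·4180·(T − 57.4) = 3594.8(T − 57.4)
4134 T = 206342 − 44903 = 161438
T ≈ 39.05 °C — above 0 °C, consistent with complete melting.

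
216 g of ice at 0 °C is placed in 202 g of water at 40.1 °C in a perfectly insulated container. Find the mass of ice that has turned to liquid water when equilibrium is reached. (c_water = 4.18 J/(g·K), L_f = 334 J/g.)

Water can give up m c ΔT = 202×4.18×40.1 = 33859 J before reaching 0 °C.
Fully melting the ice requires m_ice L_f = 216×334 = 72144 J.
Since 33859 < 72144 J, not all the ice melts; equilibrium is at 0 °C.
Mass melted = 33859/334 ≈ 101.4 g.

m_melted ≈ 101 g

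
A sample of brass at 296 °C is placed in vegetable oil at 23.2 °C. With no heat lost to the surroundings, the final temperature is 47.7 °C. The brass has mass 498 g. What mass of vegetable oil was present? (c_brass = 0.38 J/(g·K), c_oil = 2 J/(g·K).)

m ≈ 959 g

Taking heat into each body as positive, Σ m c ΔT = 0:
498·0.38·(47.7 − 296) + m·2·(47.7 − 23.2) = 0
49 m = 46988
m = 46988/49 ≈ 958.9 g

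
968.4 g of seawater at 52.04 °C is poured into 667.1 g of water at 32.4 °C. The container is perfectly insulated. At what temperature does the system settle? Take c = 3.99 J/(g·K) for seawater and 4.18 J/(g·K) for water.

T_f ≈ 43.8 °C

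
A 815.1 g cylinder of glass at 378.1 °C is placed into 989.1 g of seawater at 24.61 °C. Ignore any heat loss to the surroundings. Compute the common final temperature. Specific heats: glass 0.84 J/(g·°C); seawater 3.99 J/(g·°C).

T_f ≈ 76.9 °C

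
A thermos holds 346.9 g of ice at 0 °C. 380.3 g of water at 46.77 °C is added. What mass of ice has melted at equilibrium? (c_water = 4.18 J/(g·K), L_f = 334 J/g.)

m_melted ≈ 223 g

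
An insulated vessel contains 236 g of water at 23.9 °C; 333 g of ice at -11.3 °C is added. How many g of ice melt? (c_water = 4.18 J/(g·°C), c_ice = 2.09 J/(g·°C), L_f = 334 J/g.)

m_melted ≈ 47 g

Heat available from the water dropping to 0 °C: 236·4.18·23.9 = 23577 J.
Of that, 333·2.09·11.3 = 7864.5 J goes to bring the ice to 0 °C, leaving 15712 J.
To melt every bit of ice: 333·334 = 111222 J.
Since 15712 < 111222 J, not all the ice melts; equilibrium is at 0 °C.
m_melted·334 = 15712  ⇒  m_melted ≈ 47.04 g.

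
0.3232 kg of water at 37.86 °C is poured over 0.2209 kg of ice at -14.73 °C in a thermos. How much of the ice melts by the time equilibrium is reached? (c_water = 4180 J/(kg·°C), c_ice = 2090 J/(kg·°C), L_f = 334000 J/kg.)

m_melted ≈ 0.133 kg

Cooling the water to 0 °C releases 0.3232×4180×37.86 = 51148 J.
Warming the ice to 0 °C takes 0.2209×2090×14.73 = 6800.6 J, leaving 44347 J for melting.
Fully melting the ice requires m_ice L_f = 0.2209×334000 = 73781 J.
That's not enough to melt it all — equilibrium is at 0 °C with ice remaining.
m_melt = 44347 / L_f = 0.1328 kg.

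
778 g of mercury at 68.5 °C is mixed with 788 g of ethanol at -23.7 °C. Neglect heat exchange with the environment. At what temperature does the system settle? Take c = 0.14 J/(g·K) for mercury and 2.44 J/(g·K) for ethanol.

With ΣQ=0 the equilibrium temperature is the m·c-weighted mean:
T_f = (108.92×68.5 + 1922.7×(-23.7)) / (108.92 + 1922.7)
    = -38107 / 2031.6 ≈ -18.76 °C

T_f ≈ -18.8 °C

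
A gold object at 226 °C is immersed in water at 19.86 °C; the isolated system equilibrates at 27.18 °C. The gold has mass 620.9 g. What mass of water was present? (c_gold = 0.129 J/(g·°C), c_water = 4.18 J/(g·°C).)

m ≈ 520 g

Heat lost by the gold = heat gained by the water:
620.9·0.129·(226 − 27.18) = m·4.18·(27.18 − 19.86)
30.6 m = 15925  ⇒  m ≈ 520.5 g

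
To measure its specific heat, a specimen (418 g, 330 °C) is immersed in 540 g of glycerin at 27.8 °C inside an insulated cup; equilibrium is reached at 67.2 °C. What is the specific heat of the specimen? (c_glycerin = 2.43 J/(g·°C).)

c ≈ 0.471 J/(g·°C)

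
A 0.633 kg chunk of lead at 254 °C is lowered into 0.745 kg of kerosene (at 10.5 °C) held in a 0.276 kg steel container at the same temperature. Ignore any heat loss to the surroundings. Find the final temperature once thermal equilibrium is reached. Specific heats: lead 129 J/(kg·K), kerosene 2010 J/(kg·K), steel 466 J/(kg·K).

With ΣQ=0 the equilibrium temperature is the m·c-weighted mean:
T_f = (81.66·254 + 1497.5·10.5 + 128.62·10.5) / (81.66 + 1497.5 + 128.62)
    = 37815 / 1707.7 ≈ 22.14 °C

T_f ≈ 22.1 °C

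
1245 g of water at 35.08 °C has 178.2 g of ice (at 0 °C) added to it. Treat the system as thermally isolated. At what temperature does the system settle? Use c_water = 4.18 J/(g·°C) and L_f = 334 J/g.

Let T be the final temperature. ΣQ_i = 0:
fusion: m_ice L_f = 178.2×334 = 59519
  meltwater 0→T: 178.2×4.18×T = 744.88 T
  water cools: 1245×4.18×(T − 35.08) = 5204.1(T − 35.08)
5949 T = 182560 − 59519 = 123041
T ≈ 20.68 °C (positive, so assuming full melt was valid).

T_f ≈ 20.7 °C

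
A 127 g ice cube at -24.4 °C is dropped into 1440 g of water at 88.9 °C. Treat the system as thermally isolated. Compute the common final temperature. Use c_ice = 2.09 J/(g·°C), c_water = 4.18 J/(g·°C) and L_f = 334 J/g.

T_f ≈ 74.2 °C

Setting the total heat transfer to zero:
ice -24.4→0 °C: 127×2.09×24.4 = 6476.5
  latent heat to melt: 127×334 = 42418
  meltwater 0→T: 127×4.18×T = 530.86 T
  water cools: 1440×4.18×(T − 88.9) = 6019.2(T − 88.9)
6550.1 T = 535107 − 48894 = 486212
T ≈ 74.23 °C. Since T > 0 °C, the all-ice-melts assumption holds.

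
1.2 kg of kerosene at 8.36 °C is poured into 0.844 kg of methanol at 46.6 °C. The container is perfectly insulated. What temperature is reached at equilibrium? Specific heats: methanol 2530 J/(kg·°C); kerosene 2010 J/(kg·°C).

Setting the total heat transfer to zero:
0.844*2530*(T − 46.6) + 1.2*2010*(T − 8.36) = 0
4547.3 T = 119670
T = 119670/4547.3 ≈ 26.32 °C

T_f ≈ 26.3 °C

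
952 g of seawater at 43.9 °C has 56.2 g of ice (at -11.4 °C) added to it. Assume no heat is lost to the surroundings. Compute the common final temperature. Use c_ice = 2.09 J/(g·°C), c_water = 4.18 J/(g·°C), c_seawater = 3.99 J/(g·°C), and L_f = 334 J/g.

T_f ≈ 36.4 °C

Net heat exchanged in the isolated system is zero:
ice -11.4→0 °C: 56.2×2.09×11.4 = 1339; latent heat to melt: 56.2×334 = 18771; meltwater 0→T: 56.2×4.18×T = 234.92 T; seawater: 3798.5(T − 43.9)
4033.4 T = 166753 − 20110 = 146643
T ≈ 36.36 °C. Since T > 0 °C, the all-ice-melts assumption holds.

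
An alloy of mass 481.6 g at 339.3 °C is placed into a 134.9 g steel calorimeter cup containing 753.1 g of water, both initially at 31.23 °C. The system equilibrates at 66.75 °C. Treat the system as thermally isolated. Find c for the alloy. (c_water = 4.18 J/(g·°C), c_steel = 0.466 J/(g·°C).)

Conservation of energy gives ΣQ = 0:
481.6·c·(66.75 − 339.3) + 753.1·4.18·(66.75 − 31.23) + 134.9·0.466·(66.75 − 31.23) = 0
-131260 c = -114048
c = -114048/-131260 ≈ 0.8689 J/(g·°C)

c ≈ 0.869 J/(g·°C)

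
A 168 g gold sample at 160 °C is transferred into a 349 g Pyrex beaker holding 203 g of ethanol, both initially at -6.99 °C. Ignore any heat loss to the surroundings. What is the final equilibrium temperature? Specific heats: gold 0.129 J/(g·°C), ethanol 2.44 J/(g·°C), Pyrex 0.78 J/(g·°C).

Heat gained plus heat lost sum to zero:
168×0.129×(T − 160) + 203×2.44×(T − (-6.99)) + 349×0.78×(T − (-6.99)) = 0
21.67(T − 160) + 495.32(T − (-6.99)) + 272.22(T − (-6.99)) = 0
789.21 T = -1897.6
T = -1897.6 / 789.21 = -2.4 °C

T_f ≈ -2.4 °C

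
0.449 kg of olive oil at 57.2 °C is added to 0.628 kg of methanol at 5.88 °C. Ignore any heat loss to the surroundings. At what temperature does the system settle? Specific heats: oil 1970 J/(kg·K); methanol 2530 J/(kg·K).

T_f ≈ 24.2 °C

Energy conservation, ΣQ = 0:
0.449×1970×(T − 57.2) + 0.628×2530×(T − 5.88) = 0
(884.53 + 1588.8) T = 884.53×57.2 + 1588.8×5.88
T = 59937 / 2473.4 = 24.2 °C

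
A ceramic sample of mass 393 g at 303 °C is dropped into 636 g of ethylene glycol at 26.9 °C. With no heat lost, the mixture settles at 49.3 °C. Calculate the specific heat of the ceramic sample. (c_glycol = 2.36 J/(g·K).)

Heat lost by the ceramic sample = heat gained by the glycol:
393×c×(303 − 49.3) = 636×2.36×(49.3 − 26.9)
99704 c = 33622  ⇒  c ≈ 0.3372 J/(g·K)

c ≈ 0.337 J/(g·K)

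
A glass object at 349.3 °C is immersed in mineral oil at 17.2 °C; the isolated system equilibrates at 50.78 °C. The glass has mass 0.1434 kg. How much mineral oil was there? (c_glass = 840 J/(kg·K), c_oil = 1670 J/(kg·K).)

m ≈ 0.641 kg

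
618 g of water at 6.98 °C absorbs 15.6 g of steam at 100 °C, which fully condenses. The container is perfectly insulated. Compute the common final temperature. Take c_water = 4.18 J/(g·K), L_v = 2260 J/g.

T_f ≈ 22.6 °C

Energy balance with sensible and latent terms:
condense steam: −15.6·2260 = −35256; condensed water 100 °C→T: 65.21(T − 100); original water: 2583.2(T − 6.98)
2648.4 T = 35256 + 6520.8 + 18031 = 59808
T ≈ 22.58 °C, under the boiling point, so the assumption holds.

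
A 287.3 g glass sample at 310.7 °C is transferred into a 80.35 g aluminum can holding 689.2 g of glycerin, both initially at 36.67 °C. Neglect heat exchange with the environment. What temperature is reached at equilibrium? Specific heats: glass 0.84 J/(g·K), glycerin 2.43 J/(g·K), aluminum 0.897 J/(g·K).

T_f ≈ 69.9 °C

Conservation of energy gives ΣQ = 0:
287.3·0.84·(T − 310.7) + 689.2·2.43·(T − 36.67) + 80.35·0.897·(T − 36.67) = 0
241.33(T − 310.7) + 1674.8(T − 36.67) + 72.07(T − 36.67) = 0
(241.33 + 1674.8 + 72.07) T = 241.33·310.7 + 1674.8·36.67 + 72.07·36.67
T = 139038 / 1988.2 = 69.9 °C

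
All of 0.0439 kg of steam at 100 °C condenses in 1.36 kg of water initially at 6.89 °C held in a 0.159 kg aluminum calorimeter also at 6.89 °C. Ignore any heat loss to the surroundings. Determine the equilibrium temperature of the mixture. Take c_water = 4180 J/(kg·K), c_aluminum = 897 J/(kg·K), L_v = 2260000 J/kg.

Conservation of energy gives ΣQ = 0:
steam→water at 100 °C releases m L_v = 0.0439·2260000 = 99214
  condensate cools 100→T: 0.0439·4180·(T − 100) = 183.5(T − 100)
  original water: 5684.8(T − 6.89)
  aluminum cup: 0.159·897·(T − 6.89) = 142.62(T − 6.89)
6010.9 T = 99214 + 18350 + 40151 = 157715
T ≈ 26.24 °C (< 100 °C, so full condensation is consistent).

T_f ≈ 26.2 °C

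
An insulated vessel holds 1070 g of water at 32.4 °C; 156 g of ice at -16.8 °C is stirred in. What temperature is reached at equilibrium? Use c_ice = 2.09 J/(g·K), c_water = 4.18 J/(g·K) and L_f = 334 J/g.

T_f ≈ 17.0 °C

Net heat exchanged in the isolated system is zero:
ice -16.8→0 °C: 156×2.09×16.8 = 5477.5
  latent heat to melt: 156×334 = 52104
  meltwater 0→T: 156×4.18×T = 652.08 T
  water cools: 1070×4.18×(T − 32.4) = 4472.6(T − 32.4)
5124.7 T = 144912 − 57581 = 87331
T ≈ 17.04 °C (positive, so assuming full melt was valid).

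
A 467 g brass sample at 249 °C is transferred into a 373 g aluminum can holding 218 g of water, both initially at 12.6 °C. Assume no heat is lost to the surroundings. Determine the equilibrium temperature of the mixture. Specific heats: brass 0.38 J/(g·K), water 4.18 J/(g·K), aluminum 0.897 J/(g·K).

Energy conservation, ΣQ = 0:
467*0.38*(T − 249) + 218*4.18*(T − 12.6) + 373*0.897*(T − 12.6) = 0
1423.3 T = 59885
T ≈ 42.08 °C

T_f ≈ 42.1 °C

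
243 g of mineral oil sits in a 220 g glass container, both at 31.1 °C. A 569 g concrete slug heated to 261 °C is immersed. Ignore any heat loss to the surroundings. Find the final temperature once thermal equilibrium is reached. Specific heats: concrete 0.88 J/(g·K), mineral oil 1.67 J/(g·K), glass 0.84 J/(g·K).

T_f ≈ 136.6 °C

Taking heat into each body as positive, Σ m c ΔT = 0:
569*0.88*(T − 261) + 243*1.67*(T − 31.1) + 220*0.84*(T − 31.1) = 0
500.72(T − 261) + 405.81(T − 31.1) + 184.8(T − 31.1) = 0
1091.3 T = 149056
T = 149056/1091.3 ≈ 136.58 °C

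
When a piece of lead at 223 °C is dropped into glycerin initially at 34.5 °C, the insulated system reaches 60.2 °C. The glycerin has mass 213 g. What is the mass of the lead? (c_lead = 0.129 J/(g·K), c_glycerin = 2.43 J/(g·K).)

m ≈ 633 g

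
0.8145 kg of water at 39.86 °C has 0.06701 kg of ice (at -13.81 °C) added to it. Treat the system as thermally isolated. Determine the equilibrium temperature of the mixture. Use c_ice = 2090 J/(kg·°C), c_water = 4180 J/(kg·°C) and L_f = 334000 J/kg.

Taking heat into each body as positive, Σ m c ΔT = 0:
warm ice to 0 °C: 0.06701·2090·(0 − (-13.81)) = 1934.1
  fusion: m_ice L_f = 0.06701·334000 = 22381
  meltwater 0→T: 0.06701·4180·T = 280.1 T
  water: 3404.6(T − 39.86)
3684.7 T = 135708 − 24315 = 111392
T ≈ 30.23 °C (positive, so assuming full melt was valid).

T_f ≈ 30.2 °C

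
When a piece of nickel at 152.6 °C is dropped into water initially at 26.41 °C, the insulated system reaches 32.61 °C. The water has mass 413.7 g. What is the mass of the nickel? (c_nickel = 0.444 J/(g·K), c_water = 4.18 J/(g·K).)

Setting the total heat transfer to zero:
m×0.444×(32.61 − 152.6) + 413.7×4.18×(32.61 − 26.41) = 0
-53.28 m = -10721
m = -10721/-53.28 ≈ 201.2 g

m ≈ 201 g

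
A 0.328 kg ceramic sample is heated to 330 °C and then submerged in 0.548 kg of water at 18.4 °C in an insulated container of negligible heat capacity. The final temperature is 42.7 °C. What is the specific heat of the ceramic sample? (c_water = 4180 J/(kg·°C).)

c ≈ 591 J/(kg·°C)

Heat lost by the ceramic sample = heat gained by the water:
0.328×c×(330 − 42.7) = 0.548×4180×(42.7 − 18.4)
94.23 c = 55663  ⇒  c ≈ 590.7 J/(kg·°C)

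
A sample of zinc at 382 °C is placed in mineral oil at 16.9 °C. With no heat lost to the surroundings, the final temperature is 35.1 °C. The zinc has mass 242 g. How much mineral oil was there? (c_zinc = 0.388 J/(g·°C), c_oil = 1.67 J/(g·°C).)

m ≈ 1070 g

Heat lost by the zinc = heat gained by the oil:
242·0.388·(382 − 35.1) = m·1.67·(35.1 − 16.9)
30.39 m = 32573  ⇒  m ≈ 1072 g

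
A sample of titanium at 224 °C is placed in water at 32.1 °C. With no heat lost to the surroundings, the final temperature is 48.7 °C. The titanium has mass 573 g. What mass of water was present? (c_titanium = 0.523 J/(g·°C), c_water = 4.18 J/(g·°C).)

m ≈ 757 g

|Q_titanium| = |Q_water|:
573·0.523·(224 − 48.7) = m·4.18·(48.7 − 32.1)
69.39 m = 52534  ⇒  m ≈ 757.1 g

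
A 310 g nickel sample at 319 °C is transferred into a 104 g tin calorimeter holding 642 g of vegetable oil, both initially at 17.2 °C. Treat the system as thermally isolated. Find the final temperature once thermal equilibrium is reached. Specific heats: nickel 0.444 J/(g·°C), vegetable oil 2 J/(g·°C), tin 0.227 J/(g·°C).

Setting the total heat transfer to zero:
310*0.444*(T − 319) + 642*2*(T − 17.2) + 104*0.227*(T − 17.2) = 0
1445.2 T = 66398
T = 66398/1445.2 ≈ 45.94 °C

T_f ≈ 45.9 °C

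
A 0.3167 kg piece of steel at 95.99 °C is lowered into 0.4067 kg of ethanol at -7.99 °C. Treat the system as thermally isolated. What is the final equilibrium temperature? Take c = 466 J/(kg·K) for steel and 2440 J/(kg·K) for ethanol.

T_f ≈ 5.5 °C

Set heat shed by the hot body equal to heat absorbed by the cold body:
0.3167×466×(95.99 − T) = 0.4067×2440×(T − (-7.99))
147.58(95.99 − T) = 992.35(T − (-7.99))
1139.9 T = 6237.6  ⇒  T ≈ 5.47 °C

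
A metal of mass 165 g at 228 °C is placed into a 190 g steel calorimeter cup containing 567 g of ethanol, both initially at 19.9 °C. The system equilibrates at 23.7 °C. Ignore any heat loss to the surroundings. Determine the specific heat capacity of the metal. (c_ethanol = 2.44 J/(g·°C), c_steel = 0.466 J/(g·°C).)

c ≈ 0.166 J/(g·°C)

Setting the total heat transfer to zero:
165·c·(23.7 − 228) + 567·2.44·(23.7 − 19.9) + 190·0.466·(23.7 − 19.9) = 0
-33710 c = -5593.7
c = -5593.7/-33710 ≈ 0.1659 J/(g·°C)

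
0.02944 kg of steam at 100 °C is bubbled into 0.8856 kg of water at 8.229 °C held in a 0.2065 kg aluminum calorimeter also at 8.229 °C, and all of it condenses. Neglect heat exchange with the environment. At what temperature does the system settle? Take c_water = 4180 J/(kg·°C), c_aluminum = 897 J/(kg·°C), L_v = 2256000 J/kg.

Energy balance with sensible and latent terms:
steam→water at 100 °C releases m L_v = 0.02944×2256000 = 66417
  condensed water 100 °C→T: 123.06(T − 100)
  water warms: 0.8856×4180×(T − 8.229) = 3701.8(T − 8.229)
  aluminum cup: 0.2065×897×(T − 8.229) = 185.23(T − 8.229)
4010.1 T = 66417 + 12306 + 31986 = 110709
T ≈ 27.61 °C, under the boiling point, so the assumption holds.

T_f ≈ 27.6 °C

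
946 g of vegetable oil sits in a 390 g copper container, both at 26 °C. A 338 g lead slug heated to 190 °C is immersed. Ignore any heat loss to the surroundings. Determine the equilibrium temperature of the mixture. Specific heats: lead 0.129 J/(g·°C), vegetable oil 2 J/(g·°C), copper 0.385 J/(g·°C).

Taking heat into each body as positive, Σ m c ΔT = 0:
338×0.129×(T − 190) + 946×2×(T − 26) + 390×0.385×(T − 26) = 0
43.6(T − 190) + 1892(T − 26) + 150.15(T − 26) = 0
(43.6 + 1892 + 150.15) T = 43.6×190 + 1892×26 + 150.15×26
T ≈ 29.43 °C

T_f ≈ 29.4 °C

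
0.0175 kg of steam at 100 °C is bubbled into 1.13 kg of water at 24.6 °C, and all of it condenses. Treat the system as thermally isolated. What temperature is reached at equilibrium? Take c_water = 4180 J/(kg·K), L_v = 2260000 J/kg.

Heat gained plus heat lost sum to zero:
latent heat released on condensation: 0.0175·2260000 = 39550; condensed water 100 °C→T: 73.15(T − 100); water warms: 1.13·4180·(T − 24.6) = 4723.4(T − 24.6)
4796.5 T = 39550 + 7315 + 116196 = 163061
T ≈ 34.00 °C, under the boiling point, so the assumption holds.

T_f ≈ 34.0 °C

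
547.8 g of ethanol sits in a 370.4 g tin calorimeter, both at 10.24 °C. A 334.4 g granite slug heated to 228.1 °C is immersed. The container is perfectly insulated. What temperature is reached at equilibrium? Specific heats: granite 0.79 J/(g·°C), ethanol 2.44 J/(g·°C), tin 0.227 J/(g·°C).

Conservation of energy gives ΣQ = 0:
334.4×0.79×(T − 228.1) + 547.8×2.44×(T − 10.24) + 370.4×0.227×(T − 10.24) = 0
264.18(T − 228.1) + 1336.6(T − 10.24) + 84.08(T − 10.24) = 0
1684.9 T = 74807
T ≈ 44.40 °C

T_f ≈ 44.4 °C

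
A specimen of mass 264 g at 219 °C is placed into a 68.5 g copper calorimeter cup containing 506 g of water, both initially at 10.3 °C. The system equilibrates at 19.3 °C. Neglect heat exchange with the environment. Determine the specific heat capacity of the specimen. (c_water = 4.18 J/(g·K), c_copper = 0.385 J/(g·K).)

c ≈ 0.366 J/(g·K)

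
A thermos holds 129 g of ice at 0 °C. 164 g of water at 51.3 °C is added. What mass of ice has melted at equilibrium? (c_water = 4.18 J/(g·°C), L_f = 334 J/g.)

m_melted ≈ 105 g

Cooling the water to 0 °C releases 164·4.18·51.3 = 35167 J.
To melt every bit of ice: 129·334 = 43086 J.
Since 35167 < 43086 J, not all the ice melts; equilibrium is at 0 °C.
m_melted·334 = 35167  ⇒  m_melted ≈ 105.3 g.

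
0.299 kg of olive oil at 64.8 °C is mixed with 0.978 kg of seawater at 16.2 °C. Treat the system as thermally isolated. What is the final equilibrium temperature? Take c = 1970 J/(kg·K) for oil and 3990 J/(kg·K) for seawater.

T_f = Σ m_i c_i T_i / Σ m_i c_i:
T_f = (589.03×64.8 + 3902.2×16.2) / (589.03 + 3902.2)
    = 101385 / 4491.2 ≈ 22.57 °C

T_f ≈ 22.6 °C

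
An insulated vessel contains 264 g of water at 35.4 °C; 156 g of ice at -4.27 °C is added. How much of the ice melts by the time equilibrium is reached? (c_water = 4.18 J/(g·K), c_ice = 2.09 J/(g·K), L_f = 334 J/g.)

m_melted ≈ 113 g

Heat available from the water dropping to 0 °C: 264×4.18×35.4 = 39065 J.
Of that, 156×2.09×4.27 = 1392.2 J goes to bring the ice to 0 °C, leaving 37672 J.
To melt every bit of ice: 156×334 = 52104 J.
That's not enough to melt it all — equilibrium is at 0 °C with ice remaining.
Mass melted = 37672/334 ≈ 112.8 g.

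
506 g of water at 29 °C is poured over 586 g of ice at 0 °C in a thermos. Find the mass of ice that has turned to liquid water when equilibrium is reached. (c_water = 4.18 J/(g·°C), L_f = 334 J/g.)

m_melted ≈ 184 g

Cooling the water to 0 °C releases 506·4.18·29 = 61337 J.
Fully melting the ice requires m_ice L_f = 586·334 = 195724 J.
61337 J < 195724 J, so only part of the ice melts and the system sits at 0 °C.
m_melt = 61337 / L_f = 183.6 g.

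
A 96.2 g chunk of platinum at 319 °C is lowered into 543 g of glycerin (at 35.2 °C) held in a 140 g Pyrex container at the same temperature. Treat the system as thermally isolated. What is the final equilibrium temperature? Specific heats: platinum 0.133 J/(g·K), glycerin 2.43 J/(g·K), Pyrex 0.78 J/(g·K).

Conservation of energy gives ΣQ = 0:
96.2*0.133*(T − 319) + 543*2.43*(T − 35.2) + 140*0.78*(T − 35.2) = 0
12.79(T − 319) + 1319.5(T − 35.2) + 109.2(T − 35.2) = 0
1441.5 T = 54371
T = 54371 / 1441.5 = 37.7 °C

T_f ≈ 37.7 °C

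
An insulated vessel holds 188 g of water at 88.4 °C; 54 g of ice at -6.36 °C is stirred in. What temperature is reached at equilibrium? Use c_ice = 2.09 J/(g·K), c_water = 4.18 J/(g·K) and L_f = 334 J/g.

T_f ≈ 50.1 °C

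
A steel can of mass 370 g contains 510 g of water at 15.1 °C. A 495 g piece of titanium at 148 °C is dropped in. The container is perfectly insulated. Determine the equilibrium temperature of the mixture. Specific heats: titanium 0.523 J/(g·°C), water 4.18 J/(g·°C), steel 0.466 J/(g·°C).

T_f ≈ 28.5 °C

Let T be the final temperature. ΣQ_i = 0:
495·0.523·(T − 148) + 510·4.18·(T − 15.1) + 370·0.466·(T − 15.1) = 0
2563.1 T = 73109
T ≈ 28.52 °C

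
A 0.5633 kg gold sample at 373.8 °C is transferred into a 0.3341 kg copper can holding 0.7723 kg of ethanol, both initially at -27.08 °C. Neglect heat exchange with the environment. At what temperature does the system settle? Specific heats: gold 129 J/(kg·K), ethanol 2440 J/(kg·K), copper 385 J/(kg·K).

T_f ≈ -13.1 °C

Taking heat into each body as positive, Σ m c ΔT = 0:
0.5633*129*(T − 373.8) + 0.7723*2440*(T − (-27.08)) + 0.3341*385*(T − (-27.08)) = 0
72.67(T − 373.8) + 1884.4(T − (-27.08)) + 128.63(T − (-27.08)) = 0
2085.7 T = -27351
T ≈ -13.11 °C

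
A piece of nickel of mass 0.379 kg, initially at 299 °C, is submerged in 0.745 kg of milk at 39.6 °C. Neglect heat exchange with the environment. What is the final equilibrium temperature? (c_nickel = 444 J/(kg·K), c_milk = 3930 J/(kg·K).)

T_f ≈ 53.7 °C

Energy conservation, ΣQ = 0:
0.379·444·(T − 299) + 0.745·3930·(T − 39.6) = 0
3096.1 T = 166257
T ≈ 53.70 °C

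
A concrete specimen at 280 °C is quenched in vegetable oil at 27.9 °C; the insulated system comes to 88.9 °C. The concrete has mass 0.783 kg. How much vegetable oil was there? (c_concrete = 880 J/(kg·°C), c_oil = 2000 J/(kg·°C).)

Net heat exchanged in the isolated system is zero:
0.783×880×(88.9 − 280) + m×2000×(88.9 − 27.9) = 0
122000 m = 131676
m = 131676/122000 ≈ 1.079 kg

m ≈ 1.08 kg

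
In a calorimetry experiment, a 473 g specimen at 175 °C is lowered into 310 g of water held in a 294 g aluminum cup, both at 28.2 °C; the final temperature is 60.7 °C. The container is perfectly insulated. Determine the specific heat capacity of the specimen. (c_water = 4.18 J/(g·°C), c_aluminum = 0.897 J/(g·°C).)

c ≈ 0.937 J/(g·°C)

Conservation of energy gives ΣQ = 0:
473×c×(60.7 − 175) + 310×4.18×(60.7 − 28.2) + 294×0.897×(60.7 − 28.2) = 0
-54064 c = -50684
c = -50684/-54064 ≈ 0.9375 J/(g·°C)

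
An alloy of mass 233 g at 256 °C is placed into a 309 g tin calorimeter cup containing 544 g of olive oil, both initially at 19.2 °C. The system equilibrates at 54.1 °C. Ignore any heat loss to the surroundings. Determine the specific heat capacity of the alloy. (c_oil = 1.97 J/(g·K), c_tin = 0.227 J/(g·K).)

c ≈ 0.847 J/(g·K)

Setting the total heat transfer to zero:
233·c·(54.1 − 256) + 544·1.97·(54.1 − 19.2) + 309·0.227·(54.1 − 19.2) = 0
-47043 c = -39850
c = -39850/-47043 ≈ 0.8471 J/(g·K)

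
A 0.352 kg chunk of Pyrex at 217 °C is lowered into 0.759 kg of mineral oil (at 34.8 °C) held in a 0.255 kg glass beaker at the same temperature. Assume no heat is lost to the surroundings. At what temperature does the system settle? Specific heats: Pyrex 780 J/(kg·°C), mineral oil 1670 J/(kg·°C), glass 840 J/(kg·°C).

T_f is the heat-capacity-weighted average of the initial temperatures:
T_f = (274.56×217 + 1267.5×34.8 + 214.2×34.8) / (274.56 + 1267.5 + 214.2)
    = 111144 / 1756.3 ≈ 63.28 °C

T_f ≈ 63.3 °C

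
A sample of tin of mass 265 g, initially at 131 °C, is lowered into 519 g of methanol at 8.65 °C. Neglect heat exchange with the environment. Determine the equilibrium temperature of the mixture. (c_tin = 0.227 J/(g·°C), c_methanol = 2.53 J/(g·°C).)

Let T be the final temperature. ΣQ_i = 0:
265×0.227×(T − 131) + 519×2.53×(T − 8.65) = 0
60.16(T − 131) + 1313.1(T − 8.65) = 0
(60.16 + 1313.1) T = 60.16×131 + 1313.1×8.65
T ≈ 14.01 °C

T_f ≈ 14.0 °C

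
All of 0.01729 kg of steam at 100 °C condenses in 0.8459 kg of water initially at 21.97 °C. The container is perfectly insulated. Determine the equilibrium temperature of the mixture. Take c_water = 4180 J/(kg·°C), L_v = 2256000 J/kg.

Conservation of energy gives ΣQ = 0:
condense steam: −0.01729·2256000 = −39006; condensed water 100 °C→T: 72.27(T − 100); original water: 3535.9(T − 21.97)
3608.1 T = 39006 + 7227.2 + 77683 = 123916
T ≈ 34.34 °C (< 100 °C, so full condensation is consistent).

T_f ≈ 34.3 °C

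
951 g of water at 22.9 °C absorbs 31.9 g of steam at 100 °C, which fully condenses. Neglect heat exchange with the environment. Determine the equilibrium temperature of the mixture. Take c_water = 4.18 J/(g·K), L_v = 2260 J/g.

Energy balance with sensible and latent terms:
latent heat released on condensation: 31.9·2260 = 72094; condensate cools 100→T: 31.9·4.18·(T − 100) = 133.34(T − 100); water warms: 951·4.18·(T − 22.9) = 3975.2(T − 22.9)
4108.5 T = 72094 + 13334 + 91032 = 176460
T ≈ 42.95 °C (< 100 °C, so full condensation is consistent).

T_f ≈ 42.9 °C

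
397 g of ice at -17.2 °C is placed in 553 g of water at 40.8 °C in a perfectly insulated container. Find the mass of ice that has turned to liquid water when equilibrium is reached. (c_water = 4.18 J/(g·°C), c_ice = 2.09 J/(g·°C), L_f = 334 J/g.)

Heat available from the water dropping to 0 °C: 553×4.18×40.8 = 94311 J.
Warming the ice to 0 °C takes 397×2.09×17.2 = 14271 J, leaving 80039 J for melting.
Melting all 397 g of ice would need 397×334 = 132598 J.
80039 J < 132598 J, so only part of the ice melts and the system sits at 0 °C.
Mass melted = 80039/334 ≈ 239.6 g.

m_melted ≈ 240 g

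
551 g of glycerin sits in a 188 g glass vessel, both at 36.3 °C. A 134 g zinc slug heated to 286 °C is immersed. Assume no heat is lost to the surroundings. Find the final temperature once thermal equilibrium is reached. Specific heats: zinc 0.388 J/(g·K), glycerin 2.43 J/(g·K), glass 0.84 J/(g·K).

T_f ≈ 44.7 °C

Taking heat into each body as positive, Σ m c ΔT = 0:
134×0.388×(T − 286) + 551×2.43×(T − 36.3) + 188×0.84×(T − 36.3) = 0
51.99(T − 286) + 1338.9(T − 36.3) + 157.92(T − 36.3) = 0
(51.99 + 1338.9 + 157.92) T = 51.99×286 + 1338.9×36.3 + 157.92×36.3
T = 69205 / 1548.8 = 44.7 °C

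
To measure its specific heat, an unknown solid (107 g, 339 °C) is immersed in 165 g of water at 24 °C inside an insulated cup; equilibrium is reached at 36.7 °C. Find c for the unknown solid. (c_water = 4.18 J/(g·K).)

Conservation of energy gives ΣQ = 0:
107×c×(36.7 − 339) + 165×4.18×(36.7 − 24) = 0
-32346 c = -8759.2
c = -8759.2/-32346 ≈ 0.2708 J/(g·K)

c ≈ 0.271 J/(g·K)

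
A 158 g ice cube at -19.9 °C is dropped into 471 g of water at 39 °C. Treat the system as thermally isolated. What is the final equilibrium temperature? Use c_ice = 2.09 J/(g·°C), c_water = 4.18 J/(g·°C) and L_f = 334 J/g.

T_f ≈ 6.6 °C

Heat gained plus heat lost sum to zero:
warm ice to 0 °C: 158×2.09×(0 − (-19.9)) = 6571.4; melt ice: 158×334 = 52772; warm the meltwater: 660.44 T; water: 1968.8(T − 39)
2629.2 T = 76782 − 59343 = 17439
T ≈ 6.63 °C — above 0 °C, consistent with complete melting.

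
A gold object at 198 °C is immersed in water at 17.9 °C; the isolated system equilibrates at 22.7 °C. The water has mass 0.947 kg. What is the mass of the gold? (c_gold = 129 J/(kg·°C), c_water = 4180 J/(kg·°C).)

m ≈ 0.84 kg

|Q_gold| = |Q_water|:
m×129×(198 − 22.7) = 0.947×4180×(22.7 − 17.9)
22614 m = 19001  ⇒  m ≈ 0.8402 kg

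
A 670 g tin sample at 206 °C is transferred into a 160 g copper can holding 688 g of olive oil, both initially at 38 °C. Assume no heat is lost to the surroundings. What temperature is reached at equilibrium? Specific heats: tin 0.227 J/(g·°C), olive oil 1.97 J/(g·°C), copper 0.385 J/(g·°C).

T_f ≈ 54.3 °C

Taking heat into each body as positive, Σ m c ΔT = 0:
670*0.227*(T − 206) + 688*1.97*(T − 38) + 160*0.385*(T − 38) = 0
152.09(T − 206) + 1355.4(T − 38) + 61.6(T − 38) = 0
1569 T = 85175
T = 85175 / 1569 = 54.3 °C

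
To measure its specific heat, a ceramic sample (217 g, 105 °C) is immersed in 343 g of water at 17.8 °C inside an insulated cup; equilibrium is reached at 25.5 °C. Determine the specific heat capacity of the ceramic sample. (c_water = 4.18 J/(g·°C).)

c ≈ 0.64 J/(g·°C)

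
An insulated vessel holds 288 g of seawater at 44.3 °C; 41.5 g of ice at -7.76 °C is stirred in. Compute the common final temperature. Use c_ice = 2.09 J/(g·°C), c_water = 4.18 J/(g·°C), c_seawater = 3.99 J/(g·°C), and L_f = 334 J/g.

Energy conservation, ΣQ = 0:
ice -7.76→0 °C: 41.5·2.09·7.76 = 673.06
  fusion: m_ice L_f = 41.5·334 = 13861
  warm the meltwater: 173.47 T
  seawater: 1149.1(T − 44.3)
1322.6 T = 50906 − 14534 = 36372
T ≈ 27.50 °C (positive, so assuming full melt was valid).

T_f ≈ 27.5 °C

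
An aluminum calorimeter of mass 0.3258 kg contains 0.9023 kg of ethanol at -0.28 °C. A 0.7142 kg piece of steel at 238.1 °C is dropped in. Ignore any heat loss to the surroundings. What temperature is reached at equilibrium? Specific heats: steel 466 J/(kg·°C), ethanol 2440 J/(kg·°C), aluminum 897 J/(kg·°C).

T_f ≈ 27.8 °C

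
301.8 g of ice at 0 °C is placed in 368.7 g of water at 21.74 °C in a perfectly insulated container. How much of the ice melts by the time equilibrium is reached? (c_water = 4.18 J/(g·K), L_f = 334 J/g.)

m_melted ≈ 100 g

Heat available from the water dropping to 0 °C: 368.7×4.18×21.74 = 33505 J.
Melting all 301.8 g of ice would need 301.8×334 = 100801 J.
33505 J < 100801 J, so only part of the ice melts and the system sits at 0 °C.
Mass melted = 33505/334 ≈ 100.3 g.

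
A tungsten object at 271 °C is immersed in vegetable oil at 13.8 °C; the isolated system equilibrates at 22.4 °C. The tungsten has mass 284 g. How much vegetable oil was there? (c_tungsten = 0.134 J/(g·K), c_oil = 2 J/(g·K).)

m ≈ 550 g

Heat lost by the tungsten = heat gained by the oil:
284·0.134·(271 − 22.4) = m·2·(22.4 − 13.8)
17.2 m = 9460.7  ⇒  m ≈ 550 g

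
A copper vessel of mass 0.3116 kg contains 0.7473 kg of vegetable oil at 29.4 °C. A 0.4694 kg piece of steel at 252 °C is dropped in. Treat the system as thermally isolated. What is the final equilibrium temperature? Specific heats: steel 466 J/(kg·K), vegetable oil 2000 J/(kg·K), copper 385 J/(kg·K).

T_f ≈ 56.0 °C

Heat gained plus heat lost sum to zero:
0.4694*466*(T − 252) + 0.7473*2000*(T − 29.4) + 0.3116*385*(T − 29.4) = 0
(218.74 + 1494.6 + 119.97) T = 218.74*252 + 1494.6*29.4 + 119.97*29.4
T = 102591 / 1833.3 = 56 °C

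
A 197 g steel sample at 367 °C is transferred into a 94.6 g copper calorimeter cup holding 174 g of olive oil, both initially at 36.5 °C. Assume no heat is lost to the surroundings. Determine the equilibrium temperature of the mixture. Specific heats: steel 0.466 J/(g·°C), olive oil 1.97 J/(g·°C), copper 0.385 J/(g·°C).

T_f ≈ 100.9 °C

Heat gained plus heat lost sum to zero:
197×0.466×(T − 367) + 174×1.97×(T − 36.5) + 94.6×0.385×(T − 36.5) = 0
(91.8 + 342.78 + 36.42) T = 91.8×367 + 342.78×36.5 + 36.42×36.5
T ≈ 100.92 °C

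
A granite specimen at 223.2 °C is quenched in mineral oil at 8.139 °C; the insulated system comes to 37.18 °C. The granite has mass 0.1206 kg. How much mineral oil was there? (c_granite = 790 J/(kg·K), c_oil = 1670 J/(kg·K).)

m ≈ 0.365 kg

|Q_granite| = |Q_oil|:
0.1206×790×(223.2 − 37.18) = m×1670×(37.18 − 8.139)
48498 m = 17723  ⇒  m ≈ 0.3654 kg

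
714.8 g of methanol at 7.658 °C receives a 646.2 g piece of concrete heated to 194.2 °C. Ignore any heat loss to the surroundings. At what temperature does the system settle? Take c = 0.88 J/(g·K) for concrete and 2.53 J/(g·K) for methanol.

T_f ≈ 52.3 °C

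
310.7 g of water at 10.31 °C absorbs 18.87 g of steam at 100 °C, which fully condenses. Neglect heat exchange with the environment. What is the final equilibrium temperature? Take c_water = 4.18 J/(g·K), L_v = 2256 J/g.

T_f ≈ 46.3 °C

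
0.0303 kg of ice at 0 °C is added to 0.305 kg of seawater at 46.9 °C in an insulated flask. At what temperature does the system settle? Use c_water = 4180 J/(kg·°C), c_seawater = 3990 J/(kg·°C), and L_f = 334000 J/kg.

Sum of m c ΔT and latent-heat terms is zero:
fusion: m_ice L_f = 0.0303·334000 = 10120; meltwater 0→T: 0.0303·4180·T = 126.65 T; seawater cools: 0.305·3990·(T − 46.9) = 1217(T − 46.9)
1343.6 T = 57075 − 10120 = 46955
T ≈ 34.95 °C (positive, so assuming full melt was valid).

T_f ≈ 34.9 °C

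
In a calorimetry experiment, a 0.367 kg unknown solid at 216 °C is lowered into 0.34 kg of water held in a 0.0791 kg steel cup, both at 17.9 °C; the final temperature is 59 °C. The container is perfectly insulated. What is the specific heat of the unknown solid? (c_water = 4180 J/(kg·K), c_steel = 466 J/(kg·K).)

Net heat exchanged in the isolated system is zero:
0.367·c·(59 − 216) + 0.34·4180·(59 − 17.9) + 0.0791·466·(59 − 17.9) = 0
-57.62 c = -59926
c = -59926/-57.62 ≈ 1040 J/(kg·K)

c ≈ 1040 J/(kg·K)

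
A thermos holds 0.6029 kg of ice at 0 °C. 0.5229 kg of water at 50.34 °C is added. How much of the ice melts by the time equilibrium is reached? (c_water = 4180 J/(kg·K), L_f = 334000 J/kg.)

Heat available from the water dropping to 0 °C: 0.5229×4180×50.34 = 110029 J.
To melt every bit of ice: 0.6029×334000 = 201369 J.
Since 110029 < 201369 J, not all the ice melts; equilibrium is at 0 °C.
Mass melted = 110029/334000 ≈ 0.3294 kg.

m_melted ≈ 0.329 kg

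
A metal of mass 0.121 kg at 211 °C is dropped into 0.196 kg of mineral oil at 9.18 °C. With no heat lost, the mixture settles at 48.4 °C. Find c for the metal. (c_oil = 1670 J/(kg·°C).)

c ≈ 652 J/(kg·°C)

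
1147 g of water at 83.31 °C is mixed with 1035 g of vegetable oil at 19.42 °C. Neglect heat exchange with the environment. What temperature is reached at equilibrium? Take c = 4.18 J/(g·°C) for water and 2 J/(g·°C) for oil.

With ΣQ=0 the equilibrium temperature is the m·c-weighted mean:
T_f = (4794.5*83.31 + 2070*19.42) / (4794.5 + 2070)
    = 439626 / 6864.5 ≈ 64.04 °C

T_f ≈ 64.0 °C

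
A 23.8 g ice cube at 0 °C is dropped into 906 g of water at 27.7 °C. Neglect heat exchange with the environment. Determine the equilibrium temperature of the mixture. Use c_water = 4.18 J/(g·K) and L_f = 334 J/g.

T_f ≈ 24.9 °C

Setting the total heat transfer to zero:
fusion: m_ice L_f = 23.8·334 = 7949.2
  meltwater 0→T: 23.8·4.18·T = 99.48 T
  water: 3787.1(T − 27.7)
3886.6 T = 104902 − 7949.2 = 96953
T ≈ 24.95 °C. Since T > 0 °C, the all-ice-melts assumption holds.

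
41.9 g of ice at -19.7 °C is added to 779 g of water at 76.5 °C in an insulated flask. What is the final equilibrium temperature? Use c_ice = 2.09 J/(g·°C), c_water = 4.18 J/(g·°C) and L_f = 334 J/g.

T_f ≈ 68.0 °C

Net heat exchanged in the isolated system is zero:
ice -19.7→0 °C: 41.9×2.09×19.7 = 1725.1
  melt ice: 41.9×334 = 13995
  warm the meltwater: 175.14 T
  water: 3256.2(T − 76.5)
3431.4 T = 249101 − 15720 = 233381
T ≈ 68.01 °C (positive, so assuming full melt was valid).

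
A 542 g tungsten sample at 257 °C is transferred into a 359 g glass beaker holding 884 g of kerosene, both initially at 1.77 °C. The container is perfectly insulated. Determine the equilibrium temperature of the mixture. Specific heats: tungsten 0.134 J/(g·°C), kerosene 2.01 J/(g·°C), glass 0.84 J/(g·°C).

T_f ≈ 10.4 °C

Setting the total heat transfer to zero:
542*0.134*(T − 257) + 884*2.01*(T − 1.77) + 359*0.84*(T − 1.77) = 0
72.63(T − 257) + 1776.8(T − 1.77) + 301.56(T − 1.77) = 0
(72.63 + 1776.8 + 301.56) T = 72.63*257 + 1776.8*1.77 + 301.56*1.77
T = 22344 / 2151 = 10.4 °C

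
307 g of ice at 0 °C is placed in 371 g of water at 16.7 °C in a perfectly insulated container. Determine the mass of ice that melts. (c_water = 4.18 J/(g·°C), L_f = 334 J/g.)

Water can give up m c ΔT = 371×4.18×16.7 = 25898 J before reaching 0 °C.
To melt every bit of ice: 307×334 = 102538 J.
That's not enough to melt it all — equilibrium is at 0 °C with ice remaining.
m_melted×334 = 25898  ⇒  m_melted ≈ 77.54 g.

m_melted ≈ 77.5 g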